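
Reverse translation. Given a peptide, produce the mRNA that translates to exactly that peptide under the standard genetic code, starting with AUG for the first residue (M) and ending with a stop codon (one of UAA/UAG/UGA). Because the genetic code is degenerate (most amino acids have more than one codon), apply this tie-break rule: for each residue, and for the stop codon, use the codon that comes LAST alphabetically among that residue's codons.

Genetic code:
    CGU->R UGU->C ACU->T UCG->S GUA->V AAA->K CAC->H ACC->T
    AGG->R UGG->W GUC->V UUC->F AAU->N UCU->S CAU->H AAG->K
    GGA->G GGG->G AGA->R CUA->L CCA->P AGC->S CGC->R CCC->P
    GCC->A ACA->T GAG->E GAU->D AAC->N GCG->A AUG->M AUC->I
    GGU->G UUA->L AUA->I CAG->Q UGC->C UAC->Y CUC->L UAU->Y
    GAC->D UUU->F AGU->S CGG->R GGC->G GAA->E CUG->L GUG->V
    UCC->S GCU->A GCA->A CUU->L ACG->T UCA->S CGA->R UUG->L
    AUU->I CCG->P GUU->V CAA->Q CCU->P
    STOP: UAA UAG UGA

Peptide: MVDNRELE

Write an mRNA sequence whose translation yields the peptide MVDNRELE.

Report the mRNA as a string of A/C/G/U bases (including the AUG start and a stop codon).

residue 1: M -> AUG (start codon)
residue 2: V codons sorted = GUA,GUC,GUG,GUU -> pick last = GUU
residue 3: D codons sorted = GAC,GAU -> pick last = GAU
residue 4: N codons sorted = AAC,AAU -> pick last = AAU
residue 5: R codons sorted = AGA,AGG,CGA,CGC,CGG,CGU -> pick last = CGU
residue 6: E codons sorted = GAA,GAG -> pick last = GAG
residue 7: L codons sorted = CUA,CUC,CUG,CUU,UUA,UUG -> pick last = UUG
residue 8: E codons sorted = GAA,GAG -> pick last = GAG
terminator: stop codons sorted = UAA,UAG,UGA -> pick last = UGA

Answer: mRNA: AUGGUUGAUAAUCGUGAGUUGGAGUGA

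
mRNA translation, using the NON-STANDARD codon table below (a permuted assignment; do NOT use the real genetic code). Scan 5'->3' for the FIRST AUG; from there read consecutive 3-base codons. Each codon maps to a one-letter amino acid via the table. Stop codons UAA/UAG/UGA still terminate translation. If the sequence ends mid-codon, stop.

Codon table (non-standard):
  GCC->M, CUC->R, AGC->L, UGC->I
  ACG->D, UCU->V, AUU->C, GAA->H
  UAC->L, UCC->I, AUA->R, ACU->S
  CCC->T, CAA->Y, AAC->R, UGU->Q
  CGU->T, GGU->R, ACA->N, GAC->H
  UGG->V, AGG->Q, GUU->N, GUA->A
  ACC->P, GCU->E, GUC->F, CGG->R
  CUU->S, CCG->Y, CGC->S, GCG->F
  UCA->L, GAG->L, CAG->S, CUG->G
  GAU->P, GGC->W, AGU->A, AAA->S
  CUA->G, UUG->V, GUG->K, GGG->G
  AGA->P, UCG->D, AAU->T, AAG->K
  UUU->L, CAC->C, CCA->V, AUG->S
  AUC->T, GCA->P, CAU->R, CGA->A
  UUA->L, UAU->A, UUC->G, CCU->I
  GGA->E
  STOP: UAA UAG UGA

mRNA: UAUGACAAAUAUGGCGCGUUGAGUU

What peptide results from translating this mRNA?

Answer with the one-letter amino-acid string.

start AUG at pos 1
pos 1: AUG -> S; peptide=S
pos 4: ACA -> N; peptide=SN
pos 7: AAU -> T; peptide=SNT
pos 10: AUG -> S; peptide=SNTS
pos 13: GCG -> F; peptide=SNTSF
pos 16: CGU -> T; peptide=SNTSFT
pos 19: UGA -> STOP

Answer: SNTSFT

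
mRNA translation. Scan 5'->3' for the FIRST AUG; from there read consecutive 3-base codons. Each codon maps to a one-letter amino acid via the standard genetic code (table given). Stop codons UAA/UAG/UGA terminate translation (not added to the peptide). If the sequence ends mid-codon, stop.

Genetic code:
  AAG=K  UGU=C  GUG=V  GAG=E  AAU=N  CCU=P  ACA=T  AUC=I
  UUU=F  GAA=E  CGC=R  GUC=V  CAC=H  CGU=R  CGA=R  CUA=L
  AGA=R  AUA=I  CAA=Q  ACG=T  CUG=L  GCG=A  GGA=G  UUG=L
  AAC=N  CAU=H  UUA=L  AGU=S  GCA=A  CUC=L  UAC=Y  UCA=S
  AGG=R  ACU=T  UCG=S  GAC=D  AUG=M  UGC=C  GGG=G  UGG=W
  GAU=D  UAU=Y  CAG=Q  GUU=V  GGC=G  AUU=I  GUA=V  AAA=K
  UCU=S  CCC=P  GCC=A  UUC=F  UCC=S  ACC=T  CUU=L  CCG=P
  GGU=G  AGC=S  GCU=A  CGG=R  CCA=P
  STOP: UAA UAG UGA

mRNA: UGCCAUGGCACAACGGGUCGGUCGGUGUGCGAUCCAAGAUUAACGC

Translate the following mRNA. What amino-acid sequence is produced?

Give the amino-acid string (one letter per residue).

Answer: MAQRVGRCAIQD

Derivation:
start AUG at pos 4
pos 4: AUG -> M; peptide=M
pos 7: GCA -> A; peptide=MA
pos 10: CAA -> Q; peptide=MAQ
pos 13: CGG -> R; peptide=MAQR
pos 16: GUC -> V; peptide=MAQRV
pos 19: GGU -> G; peptide=MAQRVG
pos 22: CGG -> R; peptide=MAQRVGR
pos 25: UGU -> C; peptide=MAQRVGRC
pos 28: GCG -> A; peptide=MAQRVGRCA
pos 31: AUC -> I; peptide=MAQRVGRCAI
pos 34: CAA -> Q; peptide=MAQRVGRCAIQ
pos 37: GAU -> D; peptide=MAQRVGRCAIQD
pos 40: UAA -> STOP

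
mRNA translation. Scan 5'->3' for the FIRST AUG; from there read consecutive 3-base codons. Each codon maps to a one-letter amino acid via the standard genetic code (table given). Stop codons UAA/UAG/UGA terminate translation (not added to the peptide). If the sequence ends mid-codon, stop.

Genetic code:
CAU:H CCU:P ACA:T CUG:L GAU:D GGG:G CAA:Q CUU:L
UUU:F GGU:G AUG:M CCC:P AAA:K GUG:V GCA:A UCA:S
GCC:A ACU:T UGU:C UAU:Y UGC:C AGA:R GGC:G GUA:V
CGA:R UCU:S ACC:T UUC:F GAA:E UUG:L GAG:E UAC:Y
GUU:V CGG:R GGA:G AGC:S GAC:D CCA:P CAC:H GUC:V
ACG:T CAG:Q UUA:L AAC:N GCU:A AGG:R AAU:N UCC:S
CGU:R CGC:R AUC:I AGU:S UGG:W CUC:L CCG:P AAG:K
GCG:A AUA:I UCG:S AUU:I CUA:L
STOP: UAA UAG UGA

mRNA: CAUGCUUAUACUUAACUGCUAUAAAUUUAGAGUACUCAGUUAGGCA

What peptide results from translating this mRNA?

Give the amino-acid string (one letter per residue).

start AUG at pos 1
pos 1: AUG -> M; peptide=M
pos 4: CUU -> L; peptide=ML
pos 7: AUA -> I; peptide=MLI
pos 10: CUU -> L; peptide=MLIL
pos 13: AAC -> N; peptide=MLILN
pos 16: UGC -> C; peptide=MLILNC
pos 19: UAU -> Y; peptide=MLILNCY
pos 22: AAA -> K; peptide=MLILNCYK
pos 25: UUU -> F; peptide=MLILNCYKF
pos 28: AGA -> R; peptide=MLILNCYKFR
pos 31: GUA -> V; peptide=MLILNCYKFRV
pos 34: CUC -> L; peptide=MLILNCYKFRVL
pos 37: AGU -> S; peptide=MLILNCYKFRVLS
pos 40: UAG -> STOP

Answer: MLILNCYKFRVLS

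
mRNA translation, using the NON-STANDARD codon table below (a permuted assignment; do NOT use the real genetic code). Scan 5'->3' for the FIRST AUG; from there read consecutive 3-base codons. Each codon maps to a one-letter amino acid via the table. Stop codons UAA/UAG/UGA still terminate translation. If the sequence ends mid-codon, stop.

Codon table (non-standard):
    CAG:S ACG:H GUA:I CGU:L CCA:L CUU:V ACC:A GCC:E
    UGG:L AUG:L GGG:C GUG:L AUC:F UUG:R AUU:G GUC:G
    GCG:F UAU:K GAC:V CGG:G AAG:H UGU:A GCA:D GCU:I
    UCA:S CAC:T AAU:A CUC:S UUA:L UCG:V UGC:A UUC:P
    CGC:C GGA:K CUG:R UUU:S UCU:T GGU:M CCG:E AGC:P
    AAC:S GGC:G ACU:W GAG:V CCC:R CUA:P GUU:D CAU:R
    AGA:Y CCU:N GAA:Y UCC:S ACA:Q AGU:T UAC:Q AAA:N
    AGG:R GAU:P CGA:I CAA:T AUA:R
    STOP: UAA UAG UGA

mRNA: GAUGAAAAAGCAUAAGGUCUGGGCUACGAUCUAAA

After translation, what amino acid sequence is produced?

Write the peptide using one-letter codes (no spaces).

start AUG at pos 1
pos 1: AUG -> L; peptide=L
pos 4: AAA -> N; peptide=LN
pos 7: AAG -> H; peptide=LNH
pos 10: CAU -> R; peptide=LNHR
pos 13: AAG -> H; peptide=LNHRH
pos 16: GUC -> G; peptide=LNHRHG
pos 19: UGG -> L; peptide=LNHRHGL
pos 22: GCU -> I; peptide=LNHRHGLI
pos 25: ACG -> H; peptide=LNHRHGLIH
pos 28: AUC -> F; peptide=LNHRHGLIHF
pos 31: UAA -> STOP

Answer: LNHRHGLIHF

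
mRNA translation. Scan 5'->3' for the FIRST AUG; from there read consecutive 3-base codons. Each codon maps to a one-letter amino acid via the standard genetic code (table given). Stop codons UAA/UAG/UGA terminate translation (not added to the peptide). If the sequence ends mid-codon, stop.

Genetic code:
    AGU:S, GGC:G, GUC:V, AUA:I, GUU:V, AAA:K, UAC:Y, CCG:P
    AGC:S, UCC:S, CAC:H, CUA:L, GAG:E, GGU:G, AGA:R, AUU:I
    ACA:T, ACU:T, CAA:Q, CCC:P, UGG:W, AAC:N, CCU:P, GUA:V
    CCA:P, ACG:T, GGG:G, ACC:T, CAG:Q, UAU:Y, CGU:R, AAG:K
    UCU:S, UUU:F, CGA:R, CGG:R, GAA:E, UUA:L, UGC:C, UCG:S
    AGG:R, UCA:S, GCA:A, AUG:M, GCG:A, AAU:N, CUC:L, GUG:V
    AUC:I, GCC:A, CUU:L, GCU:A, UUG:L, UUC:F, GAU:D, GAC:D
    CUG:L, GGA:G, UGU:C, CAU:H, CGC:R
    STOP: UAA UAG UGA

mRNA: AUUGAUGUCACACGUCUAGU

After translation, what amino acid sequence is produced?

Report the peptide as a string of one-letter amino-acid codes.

Answer: MSHV

Derivation:
start AUG at pos 4
pos 4: AUG -> M; peptide=M
pos 7: UCA -> S; peptide=MS
pos 10: CAC -> H; peptide=MSH
pos 13: GUC -> V; peptide=MSHV
pos 16: UAG -> STOP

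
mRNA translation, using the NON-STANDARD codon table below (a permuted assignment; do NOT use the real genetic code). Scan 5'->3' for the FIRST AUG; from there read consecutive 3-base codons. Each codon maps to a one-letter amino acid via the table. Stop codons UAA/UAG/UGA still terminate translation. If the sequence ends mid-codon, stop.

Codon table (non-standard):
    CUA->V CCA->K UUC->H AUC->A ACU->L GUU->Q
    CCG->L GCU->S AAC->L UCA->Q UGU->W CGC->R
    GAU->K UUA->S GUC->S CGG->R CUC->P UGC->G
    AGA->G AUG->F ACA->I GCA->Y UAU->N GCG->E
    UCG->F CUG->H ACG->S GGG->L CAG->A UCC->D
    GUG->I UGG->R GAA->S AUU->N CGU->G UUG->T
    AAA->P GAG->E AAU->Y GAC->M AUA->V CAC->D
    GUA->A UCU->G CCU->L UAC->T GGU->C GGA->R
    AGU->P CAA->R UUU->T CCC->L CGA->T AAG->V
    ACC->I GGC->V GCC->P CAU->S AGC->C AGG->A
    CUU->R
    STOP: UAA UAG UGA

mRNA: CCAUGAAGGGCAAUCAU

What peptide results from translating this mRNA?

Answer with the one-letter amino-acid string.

Answer: FVVYS

Derivation:
start AUG at pos 2
pos 2: AUG -> F; peptide=F
pos 5: AAG -> V; peptide=FV
pos 8: GGC -> V; peptide=FVV
pos 11: AAU -> Y; peptide=FVVY
pos 14: CAU -> S; peptide=FVVYS
pos 17: only 0 nt remain (<3), stop (end of mRNA)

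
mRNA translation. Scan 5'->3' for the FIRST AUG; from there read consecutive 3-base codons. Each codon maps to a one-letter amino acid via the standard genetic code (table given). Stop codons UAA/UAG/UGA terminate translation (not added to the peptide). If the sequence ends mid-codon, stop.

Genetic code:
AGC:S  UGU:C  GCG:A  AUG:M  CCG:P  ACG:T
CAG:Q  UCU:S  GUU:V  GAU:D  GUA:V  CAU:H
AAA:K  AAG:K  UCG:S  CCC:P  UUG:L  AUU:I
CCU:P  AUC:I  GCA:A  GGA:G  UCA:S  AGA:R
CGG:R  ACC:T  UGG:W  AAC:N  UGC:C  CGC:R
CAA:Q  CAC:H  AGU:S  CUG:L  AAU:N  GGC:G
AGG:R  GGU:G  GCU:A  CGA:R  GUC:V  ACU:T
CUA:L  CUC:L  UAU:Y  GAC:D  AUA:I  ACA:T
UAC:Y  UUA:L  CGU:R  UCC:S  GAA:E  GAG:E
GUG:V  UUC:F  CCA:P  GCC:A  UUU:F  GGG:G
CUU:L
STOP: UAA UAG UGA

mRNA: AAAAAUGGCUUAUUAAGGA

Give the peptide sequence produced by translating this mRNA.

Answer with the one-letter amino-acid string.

Answer: MAY

Derivation:
start AUG at pos 4
pos 4: AUG -> M; peptide=M
pos 7: GCU -> A; peptide=MA
pos 10: UAU -> Y; peptide=MAY
pos 13: UAA -> STOP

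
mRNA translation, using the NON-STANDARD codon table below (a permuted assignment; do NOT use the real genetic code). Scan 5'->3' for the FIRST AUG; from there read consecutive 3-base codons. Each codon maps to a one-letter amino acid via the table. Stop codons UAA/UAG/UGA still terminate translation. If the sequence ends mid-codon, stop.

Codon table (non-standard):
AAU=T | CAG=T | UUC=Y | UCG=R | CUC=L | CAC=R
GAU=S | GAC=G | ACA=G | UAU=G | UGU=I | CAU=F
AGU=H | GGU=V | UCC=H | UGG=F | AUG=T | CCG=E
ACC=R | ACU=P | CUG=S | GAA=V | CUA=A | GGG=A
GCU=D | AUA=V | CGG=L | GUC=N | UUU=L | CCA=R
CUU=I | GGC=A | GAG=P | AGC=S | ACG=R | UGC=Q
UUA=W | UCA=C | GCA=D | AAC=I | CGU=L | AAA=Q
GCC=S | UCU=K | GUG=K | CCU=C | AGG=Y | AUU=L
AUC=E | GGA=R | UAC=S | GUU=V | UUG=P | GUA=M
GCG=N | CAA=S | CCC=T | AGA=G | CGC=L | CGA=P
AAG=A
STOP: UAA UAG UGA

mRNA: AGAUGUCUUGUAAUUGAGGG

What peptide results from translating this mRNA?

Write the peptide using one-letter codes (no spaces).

start AUG at pos 2
pos 2: AUG -> T; peptide=T
pos 5: UCU -> K; peptide=TK
pos 8: UGU -> I; peptide=TKI
pos 11: AAU -> T; peptide=TKIT
pos 14: UGA -> STOP

Answer: TKIT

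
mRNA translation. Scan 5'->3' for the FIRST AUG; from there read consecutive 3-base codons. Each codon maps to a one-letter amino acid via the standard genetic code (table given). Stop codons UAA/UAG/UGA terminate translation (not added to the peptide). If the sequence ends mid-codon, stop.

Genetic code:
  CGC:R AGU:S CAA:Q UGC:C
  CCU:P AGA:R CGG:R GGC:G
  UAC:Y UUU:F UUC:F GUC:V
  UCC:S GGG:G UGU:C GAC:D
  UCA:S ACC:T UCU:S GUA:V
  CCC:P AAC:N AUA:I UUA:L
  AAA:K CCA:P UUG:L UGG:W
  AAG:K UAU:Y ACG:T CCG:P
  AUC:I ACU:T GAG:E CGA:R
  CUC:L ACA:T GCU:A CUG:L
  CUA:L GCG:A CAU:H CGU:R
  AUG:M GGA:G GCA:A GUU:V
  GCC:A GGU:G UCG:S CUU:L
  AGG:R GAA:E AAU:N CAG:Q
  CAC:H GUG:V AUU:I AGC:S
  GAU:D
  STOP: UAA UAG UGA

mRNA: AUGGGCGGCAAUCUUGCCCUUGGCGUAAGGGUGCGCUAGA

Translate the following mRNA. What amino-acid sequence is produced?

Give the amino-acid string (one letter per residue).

Answer: MGGNLALGVRVR

Derivation:
start AUG at pos 0
pos 0: AUG -> M; peptide=M
pos 3: GGC -> G; peptide=MG
pos 6: GGC -> G; peptide=MGG
pos 9: AAU -> N; peptide=MGGN
pos 12: CUU -> L; peptide=MGGNL
pos 15: GCC -> A; peptide=MGGNLA
pos 18: CUU -> L; peptide=MGGNLAL
pos 21: GGC -> G; peptide=MGGNLALG
pos 24: GUA -> V; peptide=MGGNLALGV
pos 27: AGG -> R; peptide=MGGNLALGVR
pos 30: GUG -> V; peptide=MGGNLALGVRV
pos 33: CGC -> R; peptide=MGGNLALGVRVR
pos 36: UAG -> STOP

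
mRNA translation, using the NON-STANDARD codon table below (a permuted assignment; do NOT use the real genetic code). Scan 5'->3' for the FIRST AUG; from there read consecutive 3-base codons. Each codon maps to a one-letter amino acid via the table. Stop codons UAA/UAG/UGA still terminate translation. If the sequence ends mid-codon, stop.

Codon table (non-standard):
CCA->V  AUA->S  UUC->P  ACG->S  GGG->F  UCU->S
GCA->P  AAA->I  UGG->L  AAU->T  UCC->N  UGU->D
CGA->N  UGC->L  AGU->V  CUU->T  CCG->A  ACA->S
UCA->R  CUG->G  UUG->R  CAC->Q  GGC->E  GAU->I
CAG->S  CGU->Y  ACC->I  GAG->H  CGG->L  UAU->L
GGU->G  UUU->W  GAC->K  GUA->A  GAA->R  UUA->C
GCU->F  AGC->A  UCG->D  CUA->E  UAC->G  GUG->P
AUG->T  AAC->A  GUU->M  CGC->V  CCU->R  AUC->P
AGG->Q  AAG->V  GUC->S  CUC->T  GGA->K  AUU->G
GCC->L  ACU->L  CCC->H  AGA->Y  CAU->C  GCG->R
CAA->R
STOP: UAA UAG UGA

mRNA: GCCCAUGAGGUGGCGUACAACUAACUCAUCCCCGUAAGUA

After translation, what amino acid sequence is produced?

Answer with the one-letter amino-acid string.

start AUG at pos 4
pos 4: AUG -> T; peptide=T
pos 7: AGG -> Q; peptide=TQ
pos 10: UGG -> L; peptide=TQL
pos 13: CGU -> Y; peptide=TQLY
pos 16: ACA -> S; peptide=TQLYS
pos 19: ACU -> L; peptide=TQLYSL
pos 22: AAC -> A; peptide=TQLYSLA
pos 25: UCA -> R; peptide=TQLYSLAR
pos 28: UCC -> N; peptide=TQLYSLARN
pos 31: CCG -> A; peptide=TQLYSLARNA
pos 34: UAA -> STOP

Answer: TQLYSLARNA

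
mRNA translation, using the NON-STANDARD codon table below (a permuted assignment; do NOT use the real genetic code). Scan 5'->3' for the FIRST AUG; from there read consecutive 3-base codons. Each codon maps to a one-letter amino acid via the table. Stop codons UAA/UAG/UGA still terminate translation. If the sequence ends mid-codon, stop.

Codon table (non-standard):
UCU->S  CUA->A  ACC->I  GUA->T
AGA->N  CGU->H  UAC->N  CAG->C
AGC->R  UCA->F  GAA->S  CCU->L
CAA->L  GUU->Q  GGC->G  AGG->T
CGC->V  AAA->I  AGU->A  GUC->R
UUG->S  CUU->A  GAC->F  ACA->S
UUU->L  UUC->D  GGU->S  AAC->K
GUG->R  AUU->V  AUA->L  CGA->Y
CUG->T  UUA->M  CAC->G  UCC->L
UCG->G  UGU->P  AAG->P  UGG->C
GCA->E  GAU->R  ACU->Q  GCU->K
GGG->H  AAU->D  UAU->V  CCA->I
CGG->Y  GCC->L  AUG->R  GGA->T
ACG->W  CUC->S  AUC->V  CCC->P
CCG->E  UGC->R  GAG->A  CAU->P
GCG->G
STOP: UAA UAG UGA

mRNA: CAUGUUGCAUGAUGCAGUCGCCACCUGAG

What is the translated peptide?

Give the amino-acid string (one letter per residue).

start AUG at pos 1
pos 1: AUG -> R; peptide=R
pos 4: UUG -> S; peptide=RS
pos 7: CAU -> P; peptide=RSP
pos 10: GAU -> R; peptide=RSPR
pos 13: GCA -> E; peptide=RSPRE
pos 16: GUC -> R; peptide=RSPRER
pos 19: GCC -> L; peptide=RSPRERL
pos 22: ACC -> I; peptide=RSPRERLI
pos 25: UGA -> STOP

Answer: RSPRERLI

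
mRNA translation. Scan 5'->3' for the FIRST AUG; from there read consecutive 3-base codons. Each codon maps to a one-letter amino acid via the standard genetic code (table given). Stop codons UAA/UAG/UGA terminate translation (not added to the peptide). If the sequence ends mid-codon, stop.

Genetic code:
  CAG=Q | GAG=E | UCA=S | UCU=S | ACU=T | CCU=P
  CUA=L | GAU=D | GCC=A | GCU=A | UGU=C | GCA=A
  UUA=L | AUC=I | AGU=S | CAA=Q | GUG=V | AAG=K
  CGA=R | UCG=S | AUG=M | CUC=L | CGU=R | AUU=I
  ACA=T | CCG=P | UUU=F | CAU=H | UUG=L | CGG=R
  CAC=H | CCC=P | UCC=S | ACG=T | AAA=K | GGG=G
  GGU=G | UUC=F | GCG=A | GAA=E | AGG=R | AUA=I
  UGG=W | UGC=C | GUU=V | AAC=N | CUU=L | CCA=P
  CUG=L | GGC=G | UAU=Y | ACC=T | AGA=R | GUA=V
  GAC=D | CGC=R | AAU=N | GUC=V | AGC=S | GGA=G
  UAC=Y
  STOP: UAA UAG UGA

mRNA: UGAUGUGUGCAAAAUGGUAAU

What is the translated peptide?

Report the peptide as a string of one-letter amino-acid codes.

start AUG at pos 2
pos 2: AUG -> M; peptide=M
pos 5: UGU -> C; peptide=MC
pos 8: GCA -> A; peptide=MCA
pos 11: AAA -> K; peptide=MCAK
pos 14: UGG -> W; peptide=MCAKW
pos 17: UAA -> STOP

Answer: MCAKW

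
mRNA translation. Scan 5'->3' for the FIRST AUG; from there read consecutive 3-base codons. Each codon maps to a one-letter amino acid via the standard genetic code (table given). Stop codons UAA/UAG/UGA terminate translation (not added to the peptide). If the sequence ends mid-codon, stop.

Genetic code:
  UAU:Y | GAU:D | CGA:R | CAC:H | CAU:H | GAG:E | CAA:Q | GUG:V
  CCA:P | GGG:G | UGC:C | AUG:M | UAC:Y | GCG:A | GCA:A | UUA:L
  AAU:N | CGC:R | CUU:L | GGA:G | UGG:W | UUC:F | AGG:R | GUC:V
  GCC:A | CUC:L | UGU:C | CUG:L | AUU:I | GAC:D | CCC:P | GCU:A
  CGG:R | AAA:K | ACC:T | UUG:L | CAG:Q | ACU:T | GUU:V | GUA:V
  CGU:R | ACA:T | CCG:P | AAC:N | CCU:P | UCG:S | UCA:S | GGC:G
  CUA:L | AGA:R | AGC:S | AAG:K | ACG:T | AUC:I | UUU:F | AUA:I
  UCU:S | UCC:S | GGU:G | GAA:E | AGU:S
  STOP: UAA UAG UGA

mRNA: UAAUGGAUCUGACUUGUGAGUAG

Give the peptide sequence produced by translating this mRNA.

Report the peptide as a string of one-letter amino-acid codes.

Answer: MDLTCE

Derivation:
start AUG at pos 2
pos 2: AUG -> M; peptide=M
pos 5: GAU -> D; peptide=MD
pos 8: CUG -> L; peptide=MDL
pos 11: ACU -> T; peptide=MDLT
pos 14: UGU -> C; peptide=MDLTC
pos 17: GAG -> E; peptide=MDLTCE
pos 20: UAG -> STOP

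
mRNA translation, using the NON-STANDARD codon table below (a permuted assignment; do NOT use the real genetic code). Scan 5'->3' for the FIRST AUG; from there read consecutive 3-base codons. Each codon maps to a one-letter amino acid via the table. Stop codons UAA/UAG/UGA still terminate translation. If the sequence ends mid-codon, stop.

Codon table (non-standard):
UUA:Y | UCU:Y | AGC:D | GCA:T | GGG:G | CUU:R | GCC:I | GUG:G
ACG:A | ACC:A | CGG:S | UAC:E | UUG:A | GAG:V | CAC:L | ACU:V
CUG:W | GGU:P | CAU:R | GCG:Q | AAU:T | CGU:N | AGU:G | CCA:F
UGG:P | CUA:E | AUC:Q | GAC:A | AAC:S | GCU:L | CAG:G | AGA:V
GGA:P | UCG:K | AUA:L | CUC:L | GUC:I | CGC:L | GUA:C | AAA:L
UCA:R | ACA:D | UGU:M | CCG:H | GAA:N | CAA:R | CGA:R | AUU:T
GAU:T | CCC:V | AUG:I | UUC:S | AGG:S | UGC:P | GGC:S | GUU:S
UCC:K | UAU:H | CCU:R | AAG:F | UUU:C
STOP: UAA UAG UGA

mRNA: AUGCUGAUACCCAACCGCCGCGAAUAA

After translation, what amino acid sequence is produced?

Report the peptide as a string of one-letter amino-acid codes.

start AUG at pos 0
pos 0: AUG -> I; peptide=I
pos 3: CUG -> W; peptide=IW
pos 6: AUA -> L; peptide=IWL
pos 9: CCC -> V; peptide=IWLV
pos 12: AAC -> S; peptide=IWLVS
pos 15: CGC -> L; peptide=IWLVSL
pos 18: CGC -> L; peptide=IWLVSLL
pos 21: GAA -> N; peptide=IWLVSLLN
pos 24: UAA -> STOP

Answer: IWLVSLLN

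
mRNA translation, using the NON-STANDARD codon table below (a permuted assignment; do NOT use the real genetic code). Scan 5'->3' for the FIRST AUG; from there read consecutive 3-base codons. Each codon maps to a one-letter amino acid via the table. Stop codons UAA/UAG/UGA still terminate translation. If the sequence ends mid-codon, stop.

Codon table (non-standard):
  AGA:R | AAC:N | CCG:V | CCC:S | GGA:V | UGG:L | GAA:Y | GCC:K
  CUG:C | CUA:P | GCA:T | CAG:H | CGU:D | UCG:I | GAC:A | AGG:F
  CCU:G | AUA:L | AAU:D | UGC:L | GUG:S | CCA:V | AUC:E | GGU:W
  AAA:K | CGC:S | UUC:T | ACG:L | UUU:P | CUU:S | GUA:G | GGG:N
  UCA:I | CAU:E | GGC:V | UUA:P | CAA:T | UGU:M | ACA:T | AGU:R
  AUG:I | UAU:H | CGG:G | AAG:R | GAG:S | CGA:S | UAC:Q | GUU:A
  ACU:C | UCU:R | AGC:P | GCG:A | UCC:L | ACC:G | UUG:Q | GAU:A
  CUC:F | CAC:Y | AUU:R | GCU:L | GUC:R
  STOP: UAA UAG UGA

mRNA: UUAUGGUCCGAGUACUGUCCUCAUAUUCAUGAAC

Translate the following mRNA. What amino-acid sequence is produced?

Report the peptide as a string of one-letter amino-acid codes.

Answer: IRSGCLIHI

Derivation:
start AUG at pos 2
pos 2: AUG -> I; peptide=I
pos 5: GUC -> R; peptide=IR
pos 8: CGA -> S; peptide=IRS
pos 11: GUA -> G; peptide=IRSG
pos 14: CUG -> C; peptide=IRSGC
pos 17: UCC -> L; peptide=IRSGCL
pos 20: UCA -> I; peptide=IRSGCLI
pos 23: UAU -> H; peptide=IRSGCLIH
pos 26: UCA -> I; peptide=IRSGCLIHI
pos 29: UGA -> STOP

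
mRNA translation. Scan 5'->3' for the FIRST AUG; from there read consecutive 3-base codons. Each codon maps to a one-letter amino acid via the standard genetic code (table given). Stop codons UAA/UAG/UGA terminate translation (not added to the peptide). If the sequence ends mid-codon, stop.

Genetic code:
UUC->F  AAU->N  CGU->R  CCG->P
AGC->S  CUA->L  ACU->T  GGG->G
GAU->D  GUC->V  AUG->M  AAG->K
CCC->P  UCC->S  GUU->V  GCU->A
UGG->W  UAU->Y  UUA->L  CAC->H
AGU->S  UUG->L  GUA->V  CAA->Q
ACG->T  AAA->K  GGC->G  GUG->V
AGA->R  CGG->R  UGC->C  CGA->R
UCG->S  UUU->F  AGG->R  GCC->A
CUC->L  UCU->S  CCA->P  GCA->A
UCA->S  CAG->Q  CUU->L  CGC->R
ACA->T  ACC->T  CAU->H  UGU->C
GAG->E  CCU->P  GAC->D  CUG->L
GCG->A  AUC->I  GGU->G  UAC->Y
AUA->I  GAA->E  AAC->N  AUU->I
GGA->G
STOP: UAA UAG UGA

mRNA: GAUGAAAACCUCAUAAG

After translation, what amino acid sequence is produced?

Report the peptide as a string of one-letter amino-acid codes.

start AUG at pos 1
pos 1: AUG -> M; peptide=M
pos 4: AAA -> K; peptide=MK
pos 7: ACC -> T; peptide=MKT
pos 10: UCA -> S; peptide=MKTS
pos 13: UAA -> STOP

Answer: MKTS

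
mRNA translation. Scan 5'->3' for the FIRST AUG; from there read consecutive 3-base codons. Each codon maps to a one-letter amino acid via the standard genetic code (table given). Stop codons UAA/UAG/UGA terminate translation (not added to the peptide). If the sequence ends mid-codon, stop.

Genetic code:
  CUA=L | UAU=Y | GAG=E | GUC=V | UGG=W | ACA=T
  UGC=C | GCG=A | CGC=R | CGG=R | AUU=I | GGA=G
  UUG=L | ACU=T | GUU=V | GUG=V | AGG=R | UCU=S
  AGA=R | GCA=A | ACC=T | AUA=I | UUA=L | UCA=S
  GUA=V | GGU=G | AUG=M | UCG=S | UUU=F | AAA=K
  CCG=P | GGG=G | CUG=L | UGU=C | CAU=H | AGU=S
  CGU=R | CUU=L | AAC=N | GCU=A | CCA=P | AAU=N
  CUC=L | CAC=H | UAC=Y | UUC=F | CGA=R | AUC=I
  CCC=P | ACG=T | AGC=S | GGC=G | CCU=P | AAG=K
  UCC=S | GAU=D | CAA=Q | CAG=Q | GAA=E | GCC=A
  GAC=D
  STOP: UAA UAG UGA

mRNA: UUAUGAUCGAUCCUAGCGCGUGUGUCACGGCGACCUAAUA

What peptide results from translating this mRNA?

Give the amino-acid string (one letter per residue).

start AUG at pos 2
pos 2: AUG -> M; peptide=M
pos 5: AUC -> I; peptide=MI
pos 8: GAU -> D; peptide=MID
pos 11: CCU -> P; peptide=MIDP
pos 14: AGC -> S; peptide=MIDPS
pos 17: GCG -> A; peptide=MIDPSA
pos 20: UGU -> C; peptide=MIDPSAC
pos 23: GUC -> V; peptide=MIDPSACV
pos 26: ACG -> T; peptide=MIDPSACVT
pos 29: GCG -> A; peptide=MIDPSACVTA
pos 32: ACC -> T; peptide=MIDPSACVTAT
pos 35: UAA -> STOP

Answer: MIDPSACVTAT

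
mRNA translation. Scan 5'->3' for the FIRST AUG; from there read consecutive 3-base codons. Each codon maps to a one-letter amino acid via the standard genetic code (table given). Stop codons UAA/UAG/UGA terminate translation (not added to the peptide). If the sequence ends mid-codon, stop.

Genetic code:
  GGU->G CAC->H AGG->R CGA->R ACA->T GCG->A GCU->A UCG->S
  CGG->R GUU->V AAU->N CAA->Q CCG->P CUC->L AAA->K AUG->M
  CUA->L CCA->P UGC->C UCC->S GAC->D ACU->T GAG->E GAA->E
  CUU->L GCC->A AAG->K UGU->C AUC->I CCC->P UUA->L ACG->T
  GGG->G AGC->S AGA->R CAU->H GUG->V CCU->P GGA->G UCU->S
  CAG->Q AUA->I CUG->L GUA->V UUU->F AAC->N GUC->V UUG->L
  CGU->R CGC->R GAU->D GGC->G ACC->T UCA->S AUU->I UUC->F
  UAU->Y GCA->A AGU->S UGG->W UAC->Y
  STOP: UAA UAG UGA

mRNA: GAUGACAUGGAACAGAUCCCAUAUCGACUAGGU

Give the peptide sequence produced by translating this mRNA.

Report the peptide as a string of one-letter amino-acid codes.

start AUG at pos 1
pos 1: AUG -> M; peptide=M
pos 4: ACA -> T; peptide=MT
pos 7: UGG -> W; peptide=MTW
pos 10: AAC -> N; peptide=MTWN
pos 13: AGA -> R; peptide=MTWNR
pos 16: UCC -> S; peptide=MTWNRS
pos 19: CAU -> H; peptide=MTWNRSH
pos 22: AUC -> I; peptide=MTWNRSHI
pos 25: GAC -> D; peptide=MTWNRSHID
pos 28: UAG -> STOP

Answer: MTWNRSHID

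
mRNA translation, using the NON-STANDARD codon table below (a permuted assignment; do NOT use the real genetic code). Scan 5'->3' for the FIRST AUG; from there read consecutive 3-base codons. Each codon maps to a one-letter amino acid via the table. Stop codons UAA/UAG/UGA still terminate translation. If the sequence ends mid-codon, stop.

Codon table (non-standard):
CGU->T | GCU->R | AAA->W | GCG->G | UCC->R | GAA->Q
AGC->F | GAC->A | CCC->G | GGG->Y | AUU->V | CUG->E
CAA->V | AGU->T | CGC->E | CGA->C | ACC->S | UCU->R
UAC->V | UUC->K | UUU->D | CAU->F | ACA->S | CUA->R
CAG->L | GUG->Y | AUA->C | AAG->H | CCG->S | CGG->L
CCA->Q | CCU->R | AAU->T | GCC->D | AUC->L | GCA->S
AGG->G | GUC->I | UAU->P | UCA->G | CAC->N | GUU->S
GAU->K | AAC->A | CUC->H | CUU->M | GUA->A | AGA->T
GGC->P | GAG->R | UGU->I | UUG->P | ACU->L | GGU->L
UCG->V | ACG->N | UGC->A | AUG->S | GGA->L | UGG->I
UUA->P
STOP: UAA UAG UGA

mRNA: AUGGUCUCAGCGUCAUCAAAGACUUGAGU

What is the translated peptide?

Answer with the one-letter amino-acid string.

Answer: SIGGGGHL

Derivation:
start AUG at pos 0
pos 0: AUG -> S; peptide=S
pos 3: GUC -> I; peptide=SI
pos 6: UCA -> G; peptide=SIG
pos 9: GCG -> G; peptide=SIGG
pos 12: UCA -> G; peptide=SIGGG
pos 15: UCA -> G; peptide=SIGGGG
pos 18: AAG -> H; peptide=SIGGGGH
pos 21: ACU -> L; peptide=SIGGGGHL
pos 24: UGA -> STOP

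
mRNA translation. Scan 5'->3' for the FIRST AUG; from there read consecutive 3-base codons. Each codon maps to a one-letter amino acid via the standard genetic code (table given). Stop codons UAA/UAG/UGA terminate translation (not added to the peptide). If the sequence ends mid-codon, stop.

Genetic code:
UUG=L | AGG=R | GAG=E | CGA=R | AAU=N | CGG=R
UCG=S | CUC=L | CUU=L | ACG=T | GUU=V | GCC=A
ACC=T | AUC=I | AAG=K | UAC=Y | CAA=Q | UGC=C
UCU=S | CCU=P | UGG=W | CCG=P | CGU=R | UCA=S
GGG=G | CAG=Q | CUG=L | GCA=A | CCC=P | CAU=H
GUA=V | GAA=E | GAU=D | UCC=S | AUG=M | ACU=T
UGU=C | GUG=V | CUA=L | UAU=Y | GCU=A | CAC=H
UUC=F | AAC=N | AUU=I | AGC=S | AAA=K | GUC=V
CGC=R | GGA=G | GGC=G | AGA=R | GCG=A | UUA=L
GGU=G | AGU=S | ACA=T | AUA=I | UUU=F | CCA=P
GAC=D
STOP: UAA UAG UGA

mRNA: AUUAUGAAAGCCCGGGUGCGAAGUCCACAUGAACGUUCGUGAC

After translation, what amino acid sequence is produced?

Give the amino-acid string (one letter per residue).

start AUG at pos 3
pos 3: AUG -> M; peptide=M
pos 6: AAA -> K; peptide=MK
pos 9: GCC -> A; peptide=MKA
pos 12: CGG -> R; peptide=MKAR
pos 15: GUG -> V; peptide=MKARV
pos 18: CGA -> R; peptide=MKARVR
pos 21: AGU -> S; peptide=MKARVRS
pos 24: CCA -> P; peptide=MKARVRSP
pos 27: CAU -> H; peptide=MKARVRSPH
pos 30: GAA -> E; peptide=MKARVRSPHE
pos 33: CGU -> R; peptide=MKARVRSPHER
pos 36: UCG -> S; peptide=MKARVRSPHERS
pos 39: UGA -> STOP

Answer: MKARVRSPHERS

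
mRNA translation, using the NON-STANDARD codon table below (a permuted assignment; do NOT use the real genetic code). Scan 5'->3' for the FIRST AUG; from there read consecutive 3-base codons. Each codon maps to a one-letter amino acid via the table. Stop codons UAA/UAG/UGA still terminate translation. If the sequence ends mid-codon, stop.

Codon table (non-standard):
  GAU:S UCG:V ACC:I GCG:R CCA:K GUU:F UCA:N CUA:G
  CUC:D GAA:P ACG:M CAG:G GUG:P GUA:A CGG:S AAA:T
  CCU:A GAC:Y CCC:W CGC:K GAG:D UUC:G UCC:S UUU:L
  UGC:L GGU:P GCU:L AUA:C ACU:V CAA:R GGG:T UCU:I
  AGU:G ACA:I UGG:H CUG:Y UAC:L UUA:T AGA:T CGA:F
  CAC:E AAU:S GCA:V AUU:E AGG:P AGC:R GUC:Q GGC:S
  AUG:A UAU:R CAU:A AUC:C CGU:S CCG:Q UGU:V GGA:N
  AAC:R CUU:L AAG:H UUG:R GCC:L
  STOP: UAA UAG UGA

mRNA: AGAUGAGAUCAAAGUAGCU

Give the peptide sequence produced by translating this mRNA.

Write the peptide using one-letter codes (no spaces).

start AUG at pos 2
pos 2: AUG -> A; peptide=A
pos 5: AGA -> T; peptide=AT
pos 8: UCA -> N; peptide=ATN
pos 11: AAG -> H; peptide=ATNH
pos 14: UAG -> STOP

Answer: ATNH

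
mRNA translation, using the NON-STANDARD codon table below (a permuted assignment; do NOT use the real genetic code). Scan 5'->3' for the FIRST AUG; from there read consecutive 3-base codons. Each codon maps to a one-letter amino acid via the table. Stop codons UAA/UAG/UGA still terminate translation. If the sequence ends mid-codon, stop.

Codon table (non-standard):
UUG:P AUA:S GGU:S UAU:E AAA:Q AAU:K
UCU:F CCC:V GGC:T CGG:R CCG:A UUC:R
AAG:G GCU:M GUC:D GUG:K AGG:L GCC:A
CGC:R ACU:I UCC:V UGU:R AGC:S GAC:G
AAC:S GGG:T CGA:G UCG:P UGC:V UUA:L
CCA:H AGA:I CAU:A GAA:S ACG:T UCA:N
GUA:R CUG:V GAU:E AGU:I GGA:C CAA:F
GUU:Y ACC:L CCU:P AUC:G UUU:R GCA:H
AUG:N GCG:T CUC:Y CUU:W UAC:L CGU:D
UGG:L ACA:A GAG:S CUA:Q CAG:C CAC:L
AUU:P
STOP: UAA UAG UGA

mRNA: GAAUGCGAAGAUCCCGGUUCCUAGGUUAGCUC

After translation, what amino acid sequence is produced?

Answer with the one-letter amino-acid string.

Answer: NGIVRRQS

Derivation:
start AUG at pos 2
pos 2: AUG -> N; peptide=N
pos 5: CGA -> G; peptide=NG
pos 8: AGA -> I; peptide=NGI
pos 11: UCC -> V; peptide=NGIV
pos 14: CGG -> R; peptide=NGIVR
pos 17: UUC -> R; peptide=NGIVRR
pos 20: CUA -> Q; peptide=NGIVRRQ
pos 23: GGU -> S; peptide=NGIVRRQS
pos 26: UAG -> STOP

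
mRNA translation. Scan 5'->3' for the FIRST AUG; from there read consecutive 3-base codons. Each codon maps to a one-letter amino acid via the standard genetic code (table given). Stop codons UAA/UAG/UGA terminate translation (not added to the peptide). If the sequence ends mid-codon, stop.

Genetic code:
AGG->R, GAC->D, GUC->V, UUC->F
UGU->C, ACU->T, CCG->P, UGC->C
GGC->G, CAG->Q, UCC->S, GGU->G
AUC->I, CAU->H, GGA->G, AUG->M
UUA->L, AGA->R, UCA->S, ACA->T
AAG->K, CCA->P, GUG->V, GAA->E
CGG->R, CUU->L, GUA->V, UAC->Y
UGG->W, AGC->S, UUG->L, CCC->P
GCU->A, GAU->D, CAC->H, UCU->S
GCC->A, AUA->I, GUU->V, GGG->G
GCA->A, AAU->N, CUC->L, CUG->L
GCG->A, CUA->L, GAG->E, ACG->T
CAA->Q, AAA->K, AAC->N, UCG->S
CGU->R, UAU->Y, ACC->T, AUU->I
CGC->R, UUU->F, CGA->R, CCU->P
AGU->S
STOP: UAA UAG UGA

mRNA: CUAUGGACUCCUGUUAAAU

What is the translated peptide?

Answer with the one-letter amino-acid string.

Answer: MDSC

Derivation:
start AUG at pos 2
pos 2: AUG -> M; peptide=M
pos 5: GAC -> D; peptide=MD
pos 8: UCC -> S; peptide=MDS
pos 11: UGU -> C; peptide=MDSC
pos 14: UAA -> STOP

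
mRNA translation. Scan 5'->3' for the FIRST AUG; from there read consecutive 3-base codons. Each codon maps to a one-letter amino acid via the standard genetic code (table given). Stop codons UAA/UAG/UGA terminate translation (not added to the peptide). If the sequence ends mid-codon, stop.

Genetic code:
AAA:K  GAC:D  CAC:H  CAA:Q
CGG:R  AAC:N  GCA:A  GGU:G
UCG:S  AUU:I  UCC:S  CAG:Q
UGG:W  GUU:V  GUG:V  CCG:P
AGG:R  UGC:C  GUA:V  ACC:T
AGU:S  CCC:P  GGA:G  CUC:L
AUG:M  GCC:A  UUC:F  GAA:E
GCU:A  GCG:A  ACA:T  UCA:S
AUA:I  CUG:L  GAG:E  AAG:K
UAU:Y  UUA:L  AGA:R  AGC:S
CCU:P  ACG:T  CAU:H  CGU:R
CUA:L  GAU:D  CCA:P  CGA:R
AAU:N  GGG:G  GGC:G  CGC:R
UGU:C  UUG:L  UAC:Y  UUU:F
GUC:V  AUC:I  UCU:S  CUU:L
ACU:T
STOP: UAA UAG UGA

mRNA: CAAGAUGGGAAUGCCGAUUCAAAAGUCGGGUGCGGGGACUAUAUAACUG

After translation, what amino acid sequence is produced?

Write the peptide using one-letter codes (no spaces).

Answer: MGMPIQKSGAGTI

Derivation:
start AUG at pos 4
pos 4: AUG -> M; peptide=M
pos 7: GGA -> G; peptide=MG
pos 10: AUG -> M; peptide=MGM
pos 13: CCG -> P; peptide=MGMP
pos 16: AUU -> I; peptide=MGMPI
pos 19: CAA -> Q; peptide=MGMPIQ
pos 22: AAG -> K; peptide=MGMPIQK
pos 25: UCG -> S; peptide=MGMPIQKS
pos 28: GGU -> G; peptide=MGMPIQKSG
pos 31: GCG -> A; peptide=MGMPIQKSGA
pos 34: GGG -> G; peptide=MGMPIQKSGAG
pos 37: ACU -> T; peptide=MGMPIQKSGAGT
pos 40: AUA -> I; peptide=MGMPIQKSGAGTI
pos 43: UAA -> STOP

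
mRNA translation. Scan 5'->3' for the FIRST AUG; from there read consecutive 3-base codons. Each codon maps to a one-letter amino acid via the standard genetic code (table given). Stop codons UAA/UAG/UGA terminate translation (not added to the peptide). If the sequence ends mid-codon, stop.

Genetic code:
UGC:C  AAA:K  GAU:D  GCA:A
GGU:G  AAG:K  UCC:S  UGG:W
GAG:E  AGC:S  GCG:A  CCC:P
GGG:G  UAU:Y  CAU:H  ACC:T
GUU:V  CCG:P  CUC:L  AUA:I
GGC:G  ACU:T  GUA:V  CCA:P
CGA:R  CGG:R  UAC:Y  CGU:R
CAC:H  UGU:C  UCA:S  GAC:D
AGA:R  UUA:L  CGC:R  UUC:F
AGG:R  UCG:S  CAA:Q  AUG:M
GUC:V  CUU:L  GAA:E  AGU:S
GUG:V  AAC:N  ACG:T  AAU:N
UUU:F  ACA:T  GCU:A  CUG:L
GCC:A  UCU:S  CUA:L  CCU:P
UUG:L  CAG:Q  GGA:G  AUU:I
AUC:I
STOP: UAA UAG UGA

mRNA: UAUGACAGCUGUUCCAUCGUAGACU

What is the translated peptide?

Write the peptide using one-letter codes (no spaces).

Answer: MTAVPS

Derivation:
start AUG at pos 1
pos 1: AUG -> M; peptide=M
pos 4: ACA -> T; peptide=MT
pos 7: GCU -> A; peptide=MTA
pos 10: GUU -> V; peptide=MTAV
pos 13: CCA -> P; peptide=MTAVP
pos 16: UCG -> S; peptide=MTAVPS
pos 19: UAG -> STOP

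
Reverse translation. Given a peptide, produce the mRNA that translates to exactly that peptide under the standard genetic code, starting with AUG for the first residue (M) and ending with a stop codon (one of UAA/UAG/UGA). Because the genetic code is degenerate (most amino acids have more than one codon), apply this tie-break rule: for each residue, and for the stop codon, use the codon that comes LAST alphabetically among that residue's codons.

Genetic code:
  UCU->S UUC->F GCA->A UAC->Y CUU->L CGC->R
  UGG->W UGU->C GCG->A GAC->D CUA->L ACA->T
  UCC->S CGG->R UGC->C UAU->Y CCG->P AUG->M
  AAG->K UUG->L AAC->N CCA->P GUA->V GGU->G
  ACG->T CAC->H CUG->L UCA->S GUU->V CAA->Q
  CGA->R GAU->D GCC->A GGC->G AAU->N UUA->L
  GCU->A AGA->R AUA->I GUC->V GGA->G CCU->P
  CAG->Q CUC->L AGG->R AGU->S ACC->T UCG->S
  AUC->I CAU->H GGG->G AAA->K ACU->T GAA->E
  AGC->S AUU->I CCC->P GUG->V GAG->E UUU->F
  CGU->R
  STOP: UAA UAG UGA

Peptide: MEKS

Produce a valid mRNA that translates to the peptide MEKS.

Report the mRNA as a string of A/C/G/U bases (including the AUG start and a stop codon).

Answer: mRNA: AUGGAGAAGUCUUGA

Derivation:
residue 1: M -> AUG (start codon)
residue 2: E codons sorted = GAA,GAG -> pick last = GAG
residue 3: K codons sorted = AAA,AAG -> pick last = AAG
residue 4: S codons sorted = AGC,AGU,UCA,UCC,UCG,UCU -> pick last = UCU
terminator: stop codons sorted = UAA,UAG,UGA -> pick last = UGA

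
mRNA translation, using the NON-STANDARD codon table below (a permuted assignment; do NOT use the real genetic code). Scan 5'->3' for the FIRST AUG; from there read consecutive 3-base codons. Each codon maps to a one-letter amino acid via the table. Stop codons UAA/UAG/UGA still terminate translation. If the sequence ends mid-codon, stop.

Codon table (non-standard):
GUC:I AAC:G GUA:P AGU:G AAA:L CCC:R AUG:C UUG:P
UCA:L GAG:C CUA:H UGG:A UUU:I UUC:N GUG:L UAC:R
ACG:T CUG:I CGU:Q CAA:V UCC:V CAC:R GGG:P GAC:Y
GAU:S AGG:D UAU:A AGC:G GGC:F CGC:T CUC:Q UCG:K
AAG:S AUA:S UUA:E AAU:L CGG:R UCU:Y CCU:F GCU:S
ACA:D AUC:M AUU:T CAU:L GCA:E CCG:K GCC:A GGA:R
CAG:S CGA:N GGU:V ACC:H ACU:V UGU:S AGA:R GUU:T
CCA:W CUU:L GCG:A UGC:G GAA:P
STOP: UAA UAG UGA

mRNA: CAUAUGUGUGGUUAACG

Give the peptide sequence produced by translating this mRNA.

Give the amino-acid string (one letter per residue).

Answer: CSV

Derivation:
start AUG at pos 3
pos 3: AUG -> C; peptide=C
pos 6: UGU -> S; peptide=CS
pos 9: GGU -> V; peptide=CSV
pos 12: UAA -> STOP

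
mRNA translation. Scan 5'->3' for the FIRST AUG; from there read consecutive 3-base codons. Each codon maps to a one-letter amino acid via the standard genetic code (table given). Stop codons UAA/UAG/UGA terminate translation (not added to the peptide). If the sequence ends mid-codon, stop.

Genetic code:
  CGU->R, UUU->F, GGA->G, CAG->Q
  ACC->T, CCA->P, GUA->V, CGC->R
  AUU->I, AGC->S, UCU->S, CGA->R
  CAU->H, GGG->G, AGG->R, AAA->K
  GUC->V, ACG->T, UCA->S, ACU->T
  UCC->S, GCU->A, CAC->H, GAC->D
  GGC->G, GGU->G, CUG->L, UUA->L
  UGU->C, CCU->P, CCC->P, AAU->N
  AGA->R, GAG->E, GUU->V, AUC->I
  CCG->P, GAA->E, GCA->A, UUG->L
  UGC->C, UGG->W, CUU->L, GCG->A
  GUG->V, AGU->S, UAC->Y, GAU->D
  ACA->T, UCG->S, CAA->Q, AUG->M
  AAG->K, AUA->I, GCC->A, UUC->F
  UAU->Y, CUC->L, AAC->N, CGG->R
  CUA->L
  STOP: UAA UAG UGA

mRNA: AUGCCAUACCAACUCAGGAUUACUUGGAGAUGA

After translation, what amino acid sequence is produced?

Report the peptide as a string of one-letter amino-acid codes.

start AUG at pos 0
pos 0: AUG -> M; peptide=M
pos 3: CCA -> P; peptide=MP
pos 6: UAC -> Y; peptide=MPY
pos 9: CAA -> Q; peptide=MPYQ
pos 12: CUC -> L; peptide=MPYQL
pos 15: AGG -> R; peptide=MPYQLR
pos 18: AUU -> I; peptide=MPYQLRI
pos 21: ACU -> T; peptide=MPYQLRIT
pos 24: UGG -> W; peptide=MPYQLRITW
pos 27: AGA -> R; peptide=MPYQLRITWR
pos 30: UGA -> STOP

Answer: MPYQLRITWR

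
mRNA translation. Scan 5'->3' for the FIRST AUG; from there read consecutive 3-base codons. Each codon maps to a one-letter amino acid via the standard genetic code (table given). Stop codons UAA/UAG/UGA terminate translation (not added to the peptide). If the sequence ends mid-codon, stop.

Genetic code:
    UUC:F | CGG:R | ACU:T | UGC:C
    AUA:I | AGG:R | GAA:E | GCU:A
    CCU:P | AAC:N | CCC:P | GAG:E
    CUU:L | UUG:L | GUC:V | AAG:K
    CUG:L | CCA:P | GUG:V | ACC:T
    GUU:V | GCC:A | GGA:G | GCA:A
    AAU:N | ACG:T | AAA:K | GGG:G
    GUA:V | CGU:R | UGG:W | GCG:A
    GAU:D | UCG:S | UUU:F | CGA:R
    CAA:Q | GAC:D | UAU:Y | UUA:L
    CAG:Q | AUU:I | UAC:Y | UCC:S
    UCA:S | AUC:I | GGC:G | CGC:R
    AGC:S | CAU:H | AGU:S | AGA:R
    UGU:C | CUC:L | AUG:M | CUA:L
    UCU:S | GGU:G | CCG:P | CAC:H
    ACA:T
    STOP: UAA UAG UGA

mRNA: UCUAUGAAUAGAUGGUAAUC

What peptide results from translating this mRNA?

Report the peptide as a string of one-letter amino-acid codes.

start AUG at pos 3
pos 3: AUG -> M; peptide=M
pos 6: AAU -> N; peptide=MN
pos 9: AGA -> R; peptide=MNR
pos 12: UGG -> W; peptide=MNRW
pos 15: UAA -> STOP

Answer: MNRW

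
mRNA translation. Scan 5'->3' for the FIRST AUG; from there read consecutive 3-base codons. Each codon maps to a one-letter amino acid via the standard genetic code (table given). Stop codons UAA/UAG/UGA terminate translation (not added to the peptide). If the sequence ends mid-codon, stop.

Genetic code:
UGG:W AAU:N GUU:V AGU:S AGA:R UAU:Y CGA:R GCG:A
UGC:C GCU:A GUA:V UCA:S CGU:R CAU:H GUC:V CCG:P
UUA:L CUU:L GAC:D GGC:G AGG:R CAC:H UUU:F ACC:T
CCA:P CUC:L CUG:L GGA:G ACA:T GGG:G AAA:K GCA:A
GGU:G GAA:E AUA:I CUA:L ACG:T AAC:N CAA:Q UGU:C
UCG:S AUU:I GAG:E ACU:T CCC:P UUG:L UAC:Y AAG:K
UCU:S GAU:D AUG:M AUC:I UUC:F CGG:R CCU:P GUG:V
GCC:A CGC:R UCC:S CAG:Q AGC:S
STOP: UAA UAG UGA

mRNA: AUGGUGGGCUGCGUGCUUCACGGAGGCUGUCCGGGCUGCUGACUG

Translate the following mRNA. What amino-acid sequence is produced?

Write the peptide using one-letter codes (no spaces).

start AUG at pos 0
pos 0: AUG -> M; peptide=M
pos 3: GUG -> V; peptide=MV
pos 6: GGC -> G; peptide=MVG
pos 9: UGC -> C; peptide=MVGC
pos 12: GUG -> V; peptide=MVGCV
pos 15: CUU -> L; peptide=MVGCVL
pos 18: CAC -> H; peptide=MVGCVLH
pos 21: GGA -> G; peptide=MVGCVLHG
pos 24: GGC -> G; peptide=MVGCVLHGG
pos 27: UGU -> C; peptide=MVGCVLHGGC
pos 30: CCG -> P; peptide=MVGCVLHGGCP
pos 33: GGC -> G; peptide=MVGCVLHGGCPG
pos 36: UGC -> C; peptide=MVGCVLHGGCPGC
pos 39: UGA -> STOP

Answer: MVGCVLHGGCPGC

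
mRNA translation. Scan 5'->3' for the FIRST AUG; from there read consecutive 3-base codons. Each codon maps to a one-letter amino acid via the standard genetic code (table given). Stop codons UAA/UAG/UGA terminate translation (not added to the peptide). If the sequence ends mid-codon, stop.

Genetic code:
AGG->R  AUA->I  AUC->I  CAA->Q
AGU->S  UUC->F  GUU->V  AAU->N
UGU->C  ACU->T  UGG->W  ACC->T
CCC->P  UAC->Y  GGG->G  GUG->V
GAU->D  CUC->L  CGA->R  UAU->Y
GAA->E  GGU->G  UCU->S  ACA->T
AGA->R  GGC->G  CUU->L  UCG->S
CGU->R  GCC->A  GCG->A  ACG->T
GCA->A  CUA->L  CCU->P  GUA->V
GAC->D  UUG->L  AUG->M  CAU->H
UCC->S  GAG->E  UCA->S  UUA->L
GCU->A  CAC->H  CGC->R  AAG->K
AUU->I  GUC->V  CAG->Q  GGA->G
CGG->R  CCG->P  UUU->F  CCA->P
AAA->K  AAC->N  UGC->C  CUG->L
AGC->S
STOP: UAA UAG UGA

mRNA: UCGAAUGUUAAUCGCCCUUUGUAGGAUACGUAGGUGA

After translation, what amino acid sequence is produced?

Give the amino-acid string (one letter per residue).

Answer: MLIALCRIRR

Derivation:
start AUG at pos 4
pos 4: AUG -> M; peptide=M
pos 7: UUA -> L; peptide=ML
pos 10: AUC -> I; peptide=MLI
pos 13: GCC -> A; peptide=MLIA
pos 16: CUU -> L; peptide=MLIAL
pos 19: UGU -> C; peptide=MLIALC
pos 22: AGG -> R; peptide=MLIALCR
pos 25: AUA -> I; peptide=MLIALCRI
pos 28: CGU -> R; peptide=MLIALCRIR
pos 31: AGG -> R; peptide=MLIALCRIRR
pos 34: UGA -> STOP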